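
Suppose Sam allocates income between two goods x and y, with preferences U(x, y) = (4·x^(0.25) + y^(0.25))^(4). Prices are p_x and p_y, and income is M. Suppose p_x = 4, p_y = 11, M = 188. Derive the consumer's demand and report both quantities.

MRS = MU_x/MU_y = 4·(y/x)^(0.75). Set equal to p_x/p_y.
Solve for the ratio: y/x = [(1/4)·p_x/p_y]^(4/3).
With the ratio pinned down, the budget gives x* = M/(p_x + p_y·(y/x)) and y* = (y/x)·x*.
Numerically y/x = 0.040877, so x* = 188/(4 + 11·0.040877) = 42.2506 and y* = 0.040877·42.2506 = 1.7271.

x* = 42.2506, y* = 1.7271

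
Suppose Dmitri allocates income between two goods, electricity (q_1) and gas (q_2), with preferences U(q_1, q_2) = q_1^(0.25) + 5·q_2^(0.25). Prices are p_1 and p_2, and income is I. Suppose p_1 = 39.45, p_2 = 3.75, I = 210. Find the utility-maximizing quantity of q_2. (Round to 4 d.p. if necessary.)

q_2* = 53.1623

MRS = MU_q_1/MU_q_2 = (1/5)·(q_2/q_1)^(0.75). Set equal to p_1/p_2.
Hence q_2/q_1 = (5·p_1/p_2)^(1/(0.75)), i.e. raised to the 4/3 power.
With the ratio pinned down, the budget gives q_1* = I/(p_1 + p_2·(q_2/q_1)) and q_2* = (q_2/q_1)·q_1*.
Numerically q_2/q_1 = 197.082317, so q_1* = 210/(39.45 + 3.75·197.082317) = 0.2697 and q_2* = 197.082317·0.2697 = 53.1623.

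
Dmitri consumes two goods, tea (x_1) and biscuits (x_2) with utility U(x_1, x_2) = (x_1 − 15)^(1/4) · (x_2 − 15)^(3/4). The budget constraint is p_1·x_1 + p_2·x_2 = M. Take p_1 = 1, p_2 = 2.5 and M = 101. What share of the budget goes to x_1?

share on x_1 = 0.2686

MRS = (1/3)·(x_2−15)/(x_1−15). Tangency with p_1/p_2 gives x_2−15 = 3·(p_1/p_2)·(x_1−15).
Substituting into the budget: x_1* = 15 + 0.25·(M − 15·p_1 − 15·p_2)/p_1, and x_2* = 15 + 0.75·(…)/p_2.
Discretionary income = 101 − 15·1 − 15·2.5 = 48.5; x_1* = 15 + 0.25·48.5/1 = 27.125; x_2* = 15 + 0.75·48.5/2.5 = 29.55.
Expenditure on x_1: 1·27.125 = 27.125; share = 0.2686.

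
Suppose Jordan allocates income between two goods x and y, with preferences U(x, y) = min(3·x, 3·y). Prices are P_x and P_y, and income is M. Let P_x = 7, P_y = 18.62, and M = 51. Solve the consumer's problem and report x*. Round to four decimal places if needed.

With perfect complements, no substitution: consume in ratio x:y = 3:3.
Budget: P_x·x + P_y·x = M, so (3·P_x + 3·P_y)·x = 3·M.
Demand: x*(P_x,P_y,M) = 3·M/(3·P_x + 3·P_y), y* = 3·M/(3·P_x + 3·P_y).
Here 3·7 + 3·18.62 = 76.86, giving x* = 1.9906.

x* = 1.9906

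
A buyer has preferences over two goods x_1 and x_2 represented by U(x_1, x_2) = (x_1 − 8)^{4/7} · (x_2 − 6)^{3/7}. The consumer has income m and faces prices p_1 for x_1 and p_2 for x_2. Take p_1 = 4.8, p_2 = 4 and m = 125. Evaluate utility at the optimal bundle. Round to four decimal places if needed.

V = 7.1234

MRS = (4/3)·(x_2−6)/(x_1−8). Tangency with p_1/p_2 gives x_2−6 = (3/4)·(p_1/p_2)·(x_1−8).
After buying the subsistence bundle (8, 6), a share 4/7 of the remaining income goes to x_1: x_1* = 8 + 4/7·(m − 8p_1 − 6p_2)/p_1.
Discretionary income = 125 − 8·4.8 − 6·4 = 62.6; x_1* = 8 + 4/7·62.6/4.8 = 15.4524; x_2* = 6 + 3/7·62.6/4 = 12.7071.
Utility at the optimum: U(15.4524, 12.7071) = 7.1234.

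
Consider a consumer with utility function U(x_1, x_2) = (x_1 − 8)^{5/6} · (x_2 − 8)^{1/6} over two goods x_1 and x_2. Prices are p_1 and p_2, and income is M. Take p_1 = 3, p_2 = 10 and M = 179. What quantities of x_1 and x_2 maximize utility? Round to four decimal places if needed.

x_1* = 28.8333, x_2* = 9.25

MRS = 5·(x_2−8)/(x_1−8). Tangency with p_1/p_2 gives x_2−8 = (1/5)·(p_1/p_2)·(x_1−8).
Substituting into the budget: x_1* = 8 + 5/6·(M − 8·p_1 − 8·p_2)/p_1, and x_2* = 8 + 1/6·(…)/p_2.
Discretionary income = 179 − 8·3 − 8·10 = 75; x_1* = 8 + 5/6·75/3 = 28.8333; x_2* = 8 + 1/6·75/10 = 9.25.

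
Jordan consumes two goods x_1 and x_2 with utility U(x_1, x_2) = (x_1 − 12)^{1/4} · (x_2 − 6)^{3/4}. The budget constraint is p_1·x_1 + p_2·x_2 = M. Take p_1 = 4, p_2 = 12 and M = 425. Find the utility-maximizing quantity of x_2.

Let x_1' = x_1−12, x_2' = x_2−6. MRS = (1/3)·x_2'/x_1' = p_1/p_2.
After buying the subsistence bundle (12, 6), a share 0.25 of the remaining income goes to x_1: x_1* = 12 + 0.25·(M − 12p_1 − 6p_2)/p_1.
Discretionary income = 425 − 12·4 − 6·12 = 305; x_2* = 6 + 0.75·305/12 = 25.0625.

x_2* = 25.0625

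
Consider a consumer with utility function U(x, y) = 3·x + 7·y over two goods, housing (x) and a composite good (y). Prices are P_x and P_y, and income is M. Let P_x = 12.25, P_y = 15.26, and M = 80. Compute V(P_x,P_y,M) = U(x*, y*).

V = 36.6972

Perfect substitutes: compare marginal utility per dollar. 3/P_x vs 7/P_y → 0.2449 vs 0.4587.
y gives more utility per dollar, so spend all income on y: y* = M/P_y, x* = 0.
Numerically: x* = 0, y* = 5.2425.
Utility at the optimum: U(0, 5.2425) = 36.6972.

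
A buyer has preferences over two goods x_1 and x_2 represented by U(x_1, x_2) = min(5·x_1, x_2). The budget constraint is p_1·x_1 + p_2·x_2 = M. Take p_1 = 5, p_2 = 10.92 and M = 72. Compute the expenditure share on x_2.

share on x_2 = 0.9161

Leontief preferences: the optimum is at the kink where x_1/1 = x_2/5, i.e. x_2 = 5·x_1.
Budget: p_1·x_1 + p_2·5·x_1 = M, so (p_1 + 5·p_2)·x_1 = M.
Demand: x_1*(p_1,p_2,M) = M/(p_1 + 5·p_2), x_2* = 5·M/(p_1 + 5·p_2).
Here 5 + 5·10.92 = 59.6, giving x_1* = 1.2081 and x_2* = 6.0403.
Expenditure on x_2: 10.92·6.0403 = 65.9597; share = 0.9161.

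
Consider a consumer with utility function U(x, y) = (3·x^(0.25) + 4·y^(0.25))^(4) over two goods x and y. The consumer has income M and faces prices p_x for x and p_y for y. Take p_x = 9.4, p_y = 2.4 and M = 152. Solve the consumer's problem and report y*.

MRS = MU_x/MU_y = (3/4)·(y/x)^(0.75). Set equal to p_x/p_y.
Hence y/x = ((4/3)·p_x/p_y)^(1/(0.75)), i.e. raised to the 4/3 power.
Substitute y = (y/x)·x into the budget: x* = M/(p_x + p_y·(y/x)).
Numerically y/x = 9.060256, so x* = 152/(9.4 + 2.4·9.060256) = 4.8805 and y* = 9.060256·4.8805 = 44.2182.

y* = 44.2182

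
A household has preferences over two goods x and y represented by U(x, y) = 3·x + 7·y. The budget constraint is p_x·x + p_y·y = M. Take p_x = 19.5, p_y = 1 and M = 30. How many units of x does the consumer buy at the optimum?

y gives more utility per dollar, so spend all income on y: y* = M/p_y, x* = 0.
Numerically: x* = 0, y* = 30.

x* = 0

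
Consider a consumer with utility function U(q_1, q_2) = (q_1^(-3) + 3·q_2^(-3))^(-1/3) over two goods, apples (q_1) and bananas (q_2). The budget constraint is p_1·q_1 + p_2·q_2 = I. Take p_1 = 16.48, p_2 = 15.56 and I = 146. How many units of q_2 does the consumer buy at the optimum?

q_2* = 5.2323

From the CES first-order condition, (1/3)·(q_2/q_1)^(4) = p_1/p_2.
Hence q_2/q_1 = (3·p_1/p_2)^(1/(4)), i.e. raised to the 0.25 power.
Substitute q_2 = (q_2/q_1)·q_1 into the budget: q_1* = I/(p_1 + p_2·(q_2/q_1)).
Numerically q_2/q_1 = 1.335111, so q_1* = 146/(16.48 + 15.56·1.335111) = 3.919 and q_2* = 1.335111·3.919 = 5.2323.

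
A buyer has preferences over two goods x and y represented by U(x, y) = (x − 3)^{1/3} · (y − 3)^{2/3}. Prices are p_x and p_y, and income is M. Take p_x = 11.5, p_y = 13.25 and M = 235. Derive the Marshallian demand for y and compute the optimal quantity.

Let x' = x−3, y' = y−3. MRS = (1/2)·y'/x' = p_x/p_y.
Substituting into the budget: x* = 3 + 1/3·(M − 3·p_x − 3·p_y)/p_x, and y* = 3 + 2/3·(…)/p_y.
Discretionary income = 235 − 3·11.5 − 3·13.25 = 160.75; y* = 3 + 2/3·160.75/13.25 = 11.0881.

y* = 11.0881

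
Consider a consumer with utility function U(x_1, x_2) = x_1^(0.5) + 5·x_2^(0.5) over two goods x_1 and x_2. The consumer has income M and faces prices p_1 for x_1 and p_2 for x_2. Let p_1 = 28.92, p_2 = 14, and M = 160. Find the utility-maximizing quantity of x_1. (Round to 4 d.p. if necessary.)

x_1* = 0.1051

MU_x_1 ∝ x_1^(-0.5), MU_x_2 ∝ 5·x_2^(-0.5), so MRS = (1/5)·(x_2/x_1)^(0.5) = p_1/p_2.
Hence x_2/x_1 = (5·p_1/p_2)^(1/(0.5)), i.e. raised to the 2 power.
Substitute x_2 = (x_2/x_1)·x_1 into the budget: x_1* = M/(p_1 + p_2·(x_2/x_1)).
Numerically x_2/x_1 = 106.679388, so x_1* = 160/(28.92 + 14·106.679388) = 0.1051.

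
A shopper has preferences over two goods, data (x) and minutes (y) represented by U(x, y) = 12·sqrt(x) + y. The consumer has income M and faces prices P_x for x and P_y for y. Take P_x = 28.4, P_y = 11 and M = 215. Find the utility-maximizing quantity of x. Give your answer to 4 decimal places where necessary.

Utility is quasi-linear in y; the FOC for x is 6/√x = P_x/P_y.
Thus x* = (6·P_y/P_x)² — independent of M — with the rest of income spent on y.
Plugging in: x* = (6·11/28.4)² = 5.4007.

x* = 5.4007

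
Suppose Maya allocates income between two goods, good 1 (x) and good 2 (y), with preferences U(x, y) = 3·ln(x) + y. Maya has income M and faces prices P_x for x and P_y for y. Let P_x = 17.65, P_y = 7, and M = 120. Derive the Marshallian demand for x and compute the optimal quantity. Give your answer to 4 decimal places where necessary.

Set MRS = P_x/P_y: (3/x)/1 = P_x/P_y.
So x*(P_x,P_y) = 3·P_y/P_x, independent of income; and y* = (M − 3·P_y)/P_y.
At the given prices: x* = 3·7/17.65 = 1.1898.

x* = 1.1898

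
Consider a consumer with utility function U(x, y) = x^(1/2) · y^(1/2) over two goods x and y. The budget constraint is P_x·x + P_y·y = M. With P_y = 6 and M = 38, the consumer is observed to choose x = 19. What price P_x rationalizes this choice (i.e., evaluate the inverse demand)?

P_x = 1

Tangency: MRS = y/x = P_x/P_y.
Rearranging, P_y·y = P_x·x. Substituting into the budget gives P_x·x·(1 + 1) = M.
Demand: x*(P_x,P_y,M) = 0.5·M/P_x and y* = 0.5·M/P_y.
Set x* = 19 in the demand function and solve for P_x: P_x = 1.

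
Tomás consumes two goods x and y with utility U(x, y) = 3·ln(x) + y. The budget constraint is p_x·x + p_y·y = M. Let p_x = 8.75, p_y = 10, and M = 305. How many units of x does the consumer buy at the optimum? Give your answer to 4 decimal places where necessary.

x* = 3.4286

So x*(p_x,p_y) = 3·p_y/p_x, independent of income; and y* = (M − 3·p_y)/p_y.
At the given prices: x* = 3·10/8.75 = 3.4286.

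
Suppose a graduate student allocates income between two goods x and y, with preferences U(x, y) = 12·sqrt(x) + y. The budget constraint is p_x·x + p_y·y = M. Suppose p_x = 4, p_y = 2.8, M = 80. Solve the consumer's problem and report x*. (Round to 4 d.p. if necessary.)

Utility is quasi-linear in y; the FOC for x is 6/√x = p_x/p_y.
Thus x* = (6·p_y/p_x)² — independent of M — with the rest of income spent on y.
Plugging in: x* = (6·2.8/4)² = 17.64.

x* = 17.64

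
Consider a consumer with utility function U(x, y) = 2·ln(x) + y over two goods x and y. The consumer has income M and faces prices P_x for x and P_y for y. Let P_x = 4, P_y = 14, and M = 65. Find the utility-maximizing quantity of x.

x* = 7

Set MRS = P_x/P_y: (2/x)/1 = P_x/P_y.
So x*(P_x,P_y) = 2·P_y/P_x, independent of income; and y* = (M − 2·P_y)/P_y.
At the given prices: x* = 2·14/4 = 7.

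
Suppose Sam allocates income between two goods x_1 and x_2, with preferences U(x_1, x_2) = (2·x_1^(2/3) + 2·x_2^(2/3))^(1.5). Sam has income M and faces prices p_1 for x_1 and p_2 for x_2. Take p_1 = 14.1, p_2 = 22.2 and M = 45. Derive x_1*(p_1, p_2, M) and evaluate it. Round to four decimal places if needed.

x_1* = 2.2741

MRS = MU_x_1/MU_x_2 = (x_2/x_1)^(1/3). Set equal to p_1/p_2.
Solve for the ratio: x_2/x_1 = [p_1/p_2]^(3).
Substitute x_2 = (x_2/x_1)·x_1 into the budget: x_1* = M/(p_1 + p_2·(x_2/x_1)).
Numerically x_2/x_1 = 0.256211, so x_1* = 45/(14.1 + 22.2·0.256211) = 2.2741.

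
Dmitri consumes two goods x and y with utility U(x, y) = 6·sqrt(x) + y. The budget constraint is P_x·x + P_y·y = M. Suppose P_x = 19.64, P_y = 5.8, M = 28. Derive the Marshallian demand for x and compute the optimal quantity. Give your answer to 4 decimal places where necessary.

Set MRS = P_x/P_y: 3·x^(−1/2) = P_x/P_y.
Thus x* = (3·P_y/P_x)² — independent of M — with the rest of income spent on y.
Plugging in: x* = (3·5.8/19.64)² = 0.7849.

x* = 0.7849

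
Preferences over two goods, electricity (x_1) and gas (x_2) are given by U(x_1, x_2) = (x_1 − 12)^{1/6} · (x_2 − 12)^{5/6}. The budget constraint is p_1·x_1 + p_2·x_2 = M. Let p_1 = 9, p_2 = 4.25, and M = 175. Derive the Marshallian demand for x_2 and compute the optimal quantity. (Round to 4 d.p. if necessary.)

x_2* = 15.1373

Discretionary income = 175 − 12·9 − 12·4.25 = 16; x_2* = 12 + 5/6·16/4.25 = 15.1373.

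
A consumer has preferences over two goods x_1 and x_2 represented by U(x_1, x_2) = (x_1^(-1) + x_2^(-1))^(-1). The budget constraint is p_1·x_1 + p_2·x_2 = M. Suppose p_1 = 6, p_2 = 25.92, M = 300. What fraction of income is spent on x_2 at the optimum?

Numerically x_2/x_1 = 0.481125, so x_1* = 300/(6 + 25.92·0.481125) = 16.2419 and x_2* = 0.481125·16.2419 = 7.8144.
Expenditure on x_2: 25.92·7.8144 = 202.5487; share = 0.6752.

share on x_2 = 0.6752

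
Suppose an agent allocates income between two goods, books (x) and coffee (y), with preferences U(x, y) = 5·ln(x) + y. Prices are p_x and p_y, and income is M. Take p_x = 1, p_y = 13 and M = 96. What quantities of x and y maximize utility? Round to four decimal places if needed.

Set MRS = p_x/p_y: (5/x)/1 = p_x/p_y.
So x*(p_x,p_y) = 5·p_y/p_x, independent of income; and y* = (M − 5·p_y)/p_y.
At the given prices: x* = 5·13/1 = 65, and y* = 2.3846.

x* = 65, y* = 2.3846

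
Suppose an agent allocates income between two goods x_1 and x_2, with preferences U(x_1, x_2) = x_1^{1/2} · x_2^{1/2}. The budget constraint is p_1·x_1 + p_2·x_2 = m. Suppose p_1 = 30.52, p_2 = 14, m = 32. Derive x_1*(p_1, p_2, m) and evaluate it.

At p_1=30.52, p_2=14, m=32: x_1* = 0.5·32/30.52 = 0.5242.

x_1* = 0.5242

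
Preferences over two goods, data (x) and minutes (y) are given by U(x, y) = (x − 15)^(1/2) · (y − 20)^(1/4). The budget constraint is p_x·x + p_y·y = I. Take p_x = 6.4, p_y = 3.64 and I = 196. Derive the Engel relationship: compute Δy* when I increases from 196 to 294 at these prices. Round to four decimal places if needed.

Δy* = 8.9744

Discretionary income = 196 − 15·6.4 − 20·3.64 = 27.2; y* = 20 + 1/3·27.2/3.64 = 22.4908.
At I' = 294: y* = 31.4652. Change: 31.4652 − 22.4908 = 8.9744.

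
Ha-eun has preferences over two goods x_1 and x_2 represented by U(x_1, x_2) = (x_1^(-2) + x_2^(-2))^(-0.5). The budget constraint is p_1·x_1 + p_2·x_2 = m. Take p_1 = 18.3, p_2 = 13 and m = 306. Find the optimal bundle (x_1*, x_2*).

x_1* = 9.3095, x_2* = 10.4335

MU_x_1 ∝ x_1^(-3), MU_x_2 ∝ x_2^(-3), so MRS = (x_2/x_1)^(3) = p_1/p_2.
Hence x_2/x_1 = (p_1/p_2)^(1/(3)), i.e. raised to the 1/3 power.
Substitute x_2 = (x_2/x_1)·x_1 into the budget: x_1* = m/(p_1 + p_2·(x_2/x_1)).
Numerically x_2/x_1 = 1.120734, so x_1* = 306/(18.3 + 13·1.120734) = 9.3095 and x_2* = 1.120734·9.3095 = 10.4335.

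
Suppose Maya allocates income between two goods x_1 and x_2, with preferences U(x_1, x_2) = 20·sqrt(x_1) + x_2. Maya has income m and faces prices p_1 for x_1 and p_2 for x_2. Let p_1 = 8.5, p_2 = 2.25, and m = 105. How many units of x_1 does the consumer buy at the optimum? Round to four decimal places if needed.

Utility is quasi-linear in x_2; the FOC for x_1 is 10/√x_1 = p_1/p_2.
Solve: √x_1 = 10·p_2/p_1, so x_1*(p_1,p_2) = (10·p_2/p_1)², and x_2* = (m − p_1·x_1*)/p_2.
Plugging in: x_1* = (10·2.25/8.5)² = 7.0069.

x_1* = 7.0069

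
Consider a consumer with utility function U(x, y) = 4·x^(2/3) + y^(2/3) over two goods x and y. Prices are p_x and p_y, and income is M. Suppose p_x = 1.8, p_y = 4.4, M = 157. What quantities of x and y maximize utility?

x* = 86.9947, y* = 0.0931

From the CES first-order condition, 4·(y/x)^(1/3) = p_x/p_y.
Hence y/x = ((1/4)·p_x/p_y)^(1/(1/3)), i.e. raised to the 3 power.
Substitute y = (y/x)·x into the budget: x* = M/(p_x + p_y·(y/x)).
Numerically y/x = 0.00107, so x* = 157/(1.8 + 4.4·0.00107) = 86.9947 and y* = 0.00107·86.9947 = 0.0931.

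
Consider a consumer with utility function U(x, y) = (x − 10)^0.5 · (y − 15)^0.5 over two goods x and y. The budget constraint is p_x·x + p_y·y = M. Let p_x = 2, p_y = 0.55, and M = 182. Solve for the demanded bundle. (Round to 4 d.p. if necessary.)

This is Cobb-Douglas in (x−10, y−15): tangency gives 0.5·p_y·(y−15) = 0.5·p_x·(x−10).
After buying the subsistence bundle (10, 15), a share 0.5 of the remaining income goes to x: x* = 10 + 0.5·(M − 10p_x − 15p_y)/p_x.
Discretionary income = 182 − 10·2 − 15·0.55 = 153.75; x* = 10 + 0.5·153.75/2 = 48.4375; y* = 15 + 0.5·153.75/0.55 = 154.7727.

x* = 48.4375, y* = 154.7727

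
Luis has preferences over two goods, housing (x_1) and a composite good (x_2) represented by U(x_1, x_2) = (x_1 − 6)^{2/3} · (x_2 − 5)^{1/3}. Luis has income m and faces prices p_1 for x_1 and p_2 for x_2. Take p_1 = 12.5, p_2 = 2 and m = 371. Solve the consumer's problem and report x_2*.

x_2* = 52.6667

After buying the subsistence bundle (6, 5), a share 2/3 of the remaining income goes to x_1: x_1* = 6 + 2/3·(m − 6p_1 − 5p_2)/p_1.
Discretionary income = 371 − 6·12.5 − 5·2 = 286; x_2* = 5 + 1/3·286/2 = 52.6667.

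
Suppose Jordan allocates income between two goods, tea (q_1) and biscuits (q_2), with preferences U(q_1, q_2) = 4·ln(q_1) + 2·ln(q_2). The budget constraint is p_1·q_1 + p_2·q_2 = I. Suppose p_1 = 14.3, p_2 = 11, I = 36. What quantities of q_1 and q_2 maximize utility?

The MRS is 2·q_2/q_1. Set MRS = p_1/p_2.
Rearranging, p_2·q_2 = (1/2)·p_1·q_1. Substituting into the budget gives p_1·q_1·(1 + (1/2)) = I.
Demand: q_1*(p_1,p_2,I) = 2/3·I/p_1 and q_2* = 1/3·I/p_2.
At p_1=14.3, p_2=11, I=36: q_1* = 2/3·36/14.3 = 1.6783, q_2* = 1.0909.

q_1* = 1.6783, q_2* = 1.0909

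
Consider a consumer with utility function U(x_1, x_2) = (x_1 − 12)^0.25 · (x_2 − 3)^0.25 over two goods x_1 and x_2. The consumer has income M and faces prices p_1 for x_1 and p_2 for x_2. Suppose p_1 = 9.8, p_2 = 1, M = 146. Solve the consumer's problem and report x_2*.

This is Cobb-Douglas in (x_1−12, x_2−3): tangency gives 0.25·p_2·(x_2−3) = 0.25·p_1·(x_1−12).
After buying the subsistence bundle (12, 3), a share 0.5 of the remaining income goes to x_1: x_1* = 12 + 0.5·(M − 12p_1 − 3p_2)/p_1.
Discretionary income = 146 − 12·9.8 − 3·1 = 25.4; x_2* = 3 + 0.5·25.4/1 = 15.7.

x_2* = 15.7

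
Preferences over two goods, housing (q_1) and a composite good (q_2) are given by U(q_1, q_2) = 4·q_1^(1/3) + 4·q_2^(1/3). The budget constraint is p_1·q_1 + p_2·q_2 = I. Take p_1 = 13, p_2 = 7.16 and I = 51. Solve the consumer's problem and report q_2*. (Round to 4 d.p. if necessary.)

MRS = MU_q_1/MU_q_2 = (q_2/q_1)^(2/3). Set equal to p_1/p_2.
Hence q_2/q_1 = (p_1/p_2)^(1/(2/3)), i.e. raised to the 1.5 power.
With the ratio pinned down, the budget gives q_1* = I/(p_1 + p_2·(q_2/q_1)) and q_2* = (q_2/q_1)·q_1*.
Numerically q_2/q_1 = 2.446502, so q_1* = 51/(13 + 7.16·2.446502) = 1.6712 and q_2* = 2.446502·1.6712 = 4.0886.

q_2* = 4.0886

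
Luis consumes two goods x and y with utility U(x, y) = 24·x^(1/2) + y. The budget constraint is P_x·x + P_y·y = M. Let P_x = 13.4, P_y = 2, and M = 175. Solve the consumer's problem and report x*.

x* = 3.2078

Plugging in: x* = (12·2/13.4)² = 3.2078.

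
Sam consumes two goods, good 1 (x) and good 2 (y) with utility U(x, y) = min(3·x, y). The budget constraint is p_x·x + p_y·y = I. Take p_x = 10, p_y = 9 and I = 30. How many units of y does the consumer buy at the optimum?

With perfect complements, no substitution: consume in ratio x:y = 1:3.
Budget: p_x·x + p_y·3·x = I, so (p_x + 3·p_y)·x = I.
Demand: x*(p_x,p_y,I) = I/(p_x + 3·p_y), y* = 3·I/(p_x + 3·p_y).
Here 10 + 3·9 = 37, giving y* = 2.4324.

y* = 2.4324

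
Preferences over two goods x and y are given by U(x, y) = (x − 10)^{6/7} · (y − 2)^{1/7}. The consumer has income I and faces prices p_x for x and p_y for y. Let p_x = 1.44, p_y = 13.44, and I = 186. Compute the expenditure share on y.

share on y = 0.2557

MRS = 6·(y−2)/(x−10). Tangency with p_x/p_y gives y−2 = (1/6)·(p_x/p_y)·(x−10).
Substituting into the budget: x* = 10 + 6/7·(I − 10·p_x − 2·p_y)/p_x, and y* = 2 + 1/7·(…)/p_y.
Discretionary income = 186 − 10·1.44 − 2·13.44 = 144.72; x* = 10 + 6/7·144.72/1.44 = 96.1429; y* = 2 + 1/7·144.72/13.44 = 3.5383.
Expenditure on y: 13.44·3.5383 = 47.5543; share = 0.2557.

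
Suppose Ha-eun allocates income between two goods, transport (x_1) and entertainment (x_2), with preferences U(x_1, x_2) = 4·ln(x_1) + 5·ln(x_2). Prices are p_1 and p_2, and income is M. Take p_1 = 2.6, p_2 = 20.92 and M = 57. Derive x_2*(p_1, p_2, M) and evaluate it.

x_2* = 1.5137

MU_x_1/MU_x_2 = (4·x_2)/(5·x_1); tangency sets this equal to p_1/p_2.
So 4·p_2·x_2 = 5·p_1·x_1; combined with the budget, a share 4/9 of income goes to x_1.
Demand: x_1*(p_1,p_2,M) = 4/9·M/p_1 and x_2* = 5/9·M/p_2.
At p_1=2.6, p_2=20.92, M=57: x_2* = 5/9·57/20.92 = 1.5137.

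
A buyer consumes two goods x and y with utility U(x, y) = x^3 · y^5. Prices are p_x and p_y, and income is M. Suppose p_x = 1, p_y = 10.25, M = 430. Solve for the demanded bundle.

MU_x/MU_y = (3·y)/(5·x); tangency sets this equal to p_x/p_y.
Rearranging, p_y·y = (5/3)·p_x·x. Substituting into the budget gives p_x·x·(1 + (5/3)) = M.
Demand: x*(p_x,p_y,M) = 0.375·M/p_x and y* = 0.625·M/p_y.
At p_x=1, p_y=10.25, M=430: x* = 0.375·430/1 = 161.25, y* = 26.2195.

x* = 161.25, y* = 26.2195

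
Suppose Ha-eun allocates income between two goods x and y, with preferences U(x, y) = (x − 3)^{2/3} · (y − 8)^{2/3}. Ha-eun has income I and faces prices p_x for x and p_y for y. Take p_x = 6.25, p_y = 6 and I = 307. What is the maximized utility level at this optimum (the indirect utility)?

V = 52.9042

After buying the subsistence bundle (3, 8), a share 0.5 of the remaining income goes to x: x* = 3 + 0.5·(I − 3p_x − 8p_y)/p_x.
Discretionary income = 307 − 3·6.25 − 8·6 = 240.25; x* = 3 + 0.5·240.25/6.25 = 22.22; y* = 8 + 0.5·240.25/6 = 28.0208.
Utility at the optimum: U(22.22, 28.0208) = 52.9042.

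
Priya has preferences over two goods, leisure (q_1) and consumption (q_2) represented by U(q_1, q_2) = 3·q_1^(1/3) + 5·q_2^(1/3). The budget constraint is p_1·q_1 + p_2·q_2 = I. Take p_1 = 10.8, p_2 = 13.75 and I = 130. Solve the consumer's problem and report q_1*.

From the CES first-order condition, (3/5)·(q_2/q_1)^(2/3) = p_1/p_2.
Hence q_2/q_1 = ((5/3)·p_1/p_2)^(1/(2/3)), i.e. raised to the 1.5 power.
Substitute q_2 = (q_2/q_1)·q_1 into the budget: q_1* = I/(p_1 + p_2·(q_2/q_1)).
Numerically q_2/q_1 = 1.497803, so q_1* = 130/(10.8 + 13.75·1.497803) = 4.1408.

q_1* = 4.1408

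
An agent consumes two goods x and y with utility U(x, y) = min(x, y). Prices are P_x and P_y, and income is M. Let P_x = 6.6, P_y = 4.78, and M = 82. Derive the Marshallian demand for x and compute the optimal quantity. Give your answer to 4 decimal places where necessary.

x* = 7.2056

Leontief preferences: the optimum is at the kink where x/1 = y/1, i.e. y = x.
Budget: P_x·x + P_y·x = M, so (P_x + P_y)·x = M.
Demand: x*(P_x,P_y,M) = M/(P_x + P_y), y* = M/(P_x + P_y).
Here 6.6 + 4.78 = 11.38, giving x* = 7.2056.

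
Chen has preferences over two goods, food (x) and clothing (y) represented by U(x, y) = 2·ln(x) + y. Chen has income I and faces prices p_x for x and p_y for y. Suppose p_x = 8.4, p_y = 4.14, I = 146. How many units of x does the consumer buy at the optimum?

x* = 0.9857

MU_x = 2/x, MU_y = 1. Tangency: 2/x = p_x/p_y.
So x*(p_x,p_y) = 2·p_y/p_x, independent of income; and y* = (I − 2·p_y)/p_y.
At the given prices: x* = 2·4.14/8.4 = 0.9857.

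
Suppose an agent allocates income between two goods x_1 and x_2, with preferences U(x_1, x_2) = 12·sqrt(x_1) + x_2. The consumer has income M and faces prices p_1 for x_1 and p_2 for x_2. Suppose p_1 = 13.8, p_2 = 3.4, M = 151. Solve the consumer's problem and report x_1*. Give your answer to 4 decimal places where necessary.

x_1* = 2.1853

Solve: √x_1 = 6·p_2/p_1, so x_1*(p_1,p_2) = (6·p_2/p_1)², and x_2* = (M − p_1·x_1*)/p_2.
Plugging in: x_1* = (6·3.4/13.8)² = 2.1853.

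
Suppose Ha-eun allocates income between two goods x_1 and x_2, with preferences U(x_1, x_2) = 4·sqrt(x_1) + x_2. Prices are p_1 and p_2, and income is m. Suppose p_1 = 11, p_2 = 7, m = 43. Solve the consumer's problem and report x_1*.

Thus x_1* = (2·p_2/p_1)² — independent of m — with the rest of income spent on x_2.
Plugging in: x_1* = (2·7/11)² = 1.6198.

x_1* = 1.6198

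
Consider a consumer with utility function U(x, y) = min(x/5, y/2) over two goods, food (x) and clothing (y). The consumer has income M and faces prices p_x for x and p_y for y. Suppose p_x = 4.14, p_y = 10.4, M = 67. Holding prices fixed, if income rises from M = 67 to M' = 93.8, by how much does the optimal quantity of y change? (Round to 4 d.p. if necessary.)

Leontief preferences: the optimum is at the kink where x/5 = y/2, i.e. y = (2/5)·x.
Budget: p_x·x + p_y·(2/5)·x = M, so (5·p_x + 2·p_y)·x = 5·M.
Demand: x*(p_x,p_y,M) = 5·M/(5·p_x + 2·p_y), y* = 2·M/(5·p_x + 2·p_y).
Here 5·4.14 + 2·10.4 = 41.5, giving y* = 3.2289.
At M' = 93.8: y* = 4.5205. Change: 4.5205 − 3.2289 = 1.2916.

Δy* = 1.2916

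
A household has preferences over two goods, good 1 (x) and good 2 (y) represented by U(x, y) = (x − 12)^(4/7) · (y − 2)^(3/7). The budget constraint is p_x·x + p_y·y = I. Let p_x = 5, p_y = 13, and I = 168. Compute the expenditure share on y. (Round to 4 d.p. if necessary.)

Discretionary income = 168 − 12·5 − 2·13 = 82; x* = 12 + 4/7·82/5 = 21.3714; y* = 2 + 3/7·82/13 = 4.7033.
Expenditure on y: 13·4.7033 = 61.1429; share = 0.3639.

share on y = 0.3639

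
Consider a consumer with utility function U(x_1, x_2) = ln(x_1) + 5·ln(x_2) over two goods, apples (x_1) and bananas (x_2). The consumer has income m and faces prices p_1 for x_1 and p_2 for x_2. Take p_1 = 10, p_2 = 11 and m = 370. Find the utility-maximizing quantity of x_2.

The MRS is (1/5)·x_2/x_1. Set MRS = p_1/p_2.
So p_2·x_2 = 5·p_1·x_1; combined with the budget, a share 1/6 of income goes to x_1.
Demand: x_1*(p_1,p_2,m) = 1/6·m/p_1 and x_2* = 5/6·m/p_2.
At p_1=10, p_2=11, m=370: x_2* = 5/6·370/11 = 28.0303.

x_2* = 28.0303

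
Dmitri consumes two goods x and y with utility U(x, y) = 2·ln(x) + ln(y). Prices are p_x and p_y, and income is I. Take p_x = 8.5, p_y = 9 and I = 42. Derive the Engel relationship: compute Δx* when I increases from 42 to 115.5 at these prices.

The MRS is 2·y/x. Set MRS = p_x/p_y.
So 2·p_y·y = p_x·x; combined with the budget, a share 2/3 of income goes to x.
Demand: x*(p_x,p_y,I) = 2/3·I/p_x and y* = 1/3·I/p_y.
At p_x=8.5, p_y=9, I=42: x* = 2/3·42/8.5 = 3.2941.
At I' = 115.5: x* = 9.0588. Change: 9.0588 − 3.2941 = 5.7647.

Δx* = 5.7647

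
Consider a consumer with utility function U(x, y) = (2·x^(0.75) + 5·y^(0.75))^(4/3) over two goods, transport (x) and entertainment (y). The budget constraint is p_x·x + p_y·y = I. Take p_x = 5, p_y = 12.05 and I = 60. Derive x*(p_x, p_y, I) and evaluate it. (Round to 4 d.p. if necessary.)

MU_x ∝ 2·x^(-0.25), MU_y ∝ 5·y^(-0.25), so MRS = (2/5)·(y/x)^(0.25) = p_x/p_y.
Hence y/x = ((5/2)·p_x/p_y)^(1/(0.25)), i.e. raised to the 4 power.
Substitute y = (y/x)·x into the budget: x* = I/(p_x + p_y·(y/x)).
Numerically y/x = 1.157955, so x* = 60/(5 + 12.05·1.157955) = 3.1657.

x* = 3.1657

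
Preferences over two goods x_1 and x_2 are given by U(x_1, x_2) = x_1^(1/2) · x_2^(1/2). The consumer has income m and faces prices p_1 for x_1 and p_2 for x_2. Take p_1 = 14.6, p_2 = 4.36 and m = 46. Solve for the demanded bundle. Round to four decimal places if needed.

The MRS is x_2/x_1. Set MRS = p_1/p_2.
Rearranging, p_2·x_2 = p_1·x_1. Substituting into the budget gives p_1·x_1·(1 + 1) = m.
Demand: x_1*(p_1,p_2,m) = 0.5·m/p_1 and x_2* = 0.5·m/p_2.
At p_1=14.6, p_2=4.36, m=46: x_1* = 0.5·46/14.6 = 1.5753, x_2* = 5.2752.

x_1* = 1.5753, x_2* = 5.2752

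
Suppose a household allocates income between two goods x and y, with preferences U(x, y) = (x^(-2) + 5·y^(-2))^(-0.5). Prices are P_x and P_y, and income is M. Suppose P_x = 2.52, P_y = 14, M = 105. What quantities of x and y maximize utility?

Substitute y = (y/x)·x into the budget: x* = M/(P_x + P_y·(y/x)).
Numerically y/x = 0.965489, so x* = 105/(2.52 + 14·0.965489) = 6.5474 and y* = 0.965489·6.5474 = 6.3215.

x* = 6.5474, y* = 6.3215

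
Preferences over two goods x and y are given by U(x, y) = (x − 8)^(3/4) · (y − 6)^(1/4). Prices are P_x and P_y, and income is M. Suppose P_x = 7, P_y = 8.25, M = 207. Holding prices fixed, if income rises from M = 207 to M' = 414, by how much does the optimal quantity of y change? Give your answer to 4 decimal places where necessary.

Δy* = 6.2727

MRS = 3·(y−6)/(x−8). Tangency with P_x/P_y gives y−6 = (1/3)·(P_x/P_y)·(x−8).
Substituting into the budget: x* = 8 + 0.75·(M − 8·P_x − 6·P_y)/P_x, and y* = 6 + 0.25·(…)/P_y.
Discretionary income = 207 − 8·7 − 6·8.25 = 101.5; y* = 6 + 0.25·101.5/8.25 = 9.0758.
At M' = 414: y* = 15.3485. Change: 15.3485 − 9.0758 = 6.2727.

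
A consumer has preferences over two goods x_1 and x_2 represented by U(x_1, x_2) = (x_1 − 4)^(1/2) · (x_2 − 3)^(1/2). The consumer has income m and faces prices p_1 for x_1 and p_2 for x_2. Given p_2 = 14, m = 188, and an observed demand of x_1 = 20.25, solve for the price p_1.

This is Cobb-Douglas in (x_1−4, x_2−3): tangency gives 0.5·p_2·(x_2−3) = 0.5·p_1·(x_1−4).
Substituting into the budget: x_1* = 4 + 0.5·(m − 4·p_1 − 3·p_2)/p_1, and x_2* = 3 + 0.5·(…)/p_2.
Set x_1* = 20.25 in the demand function and solve for p_1: p_1 = 4.

p_1 = 4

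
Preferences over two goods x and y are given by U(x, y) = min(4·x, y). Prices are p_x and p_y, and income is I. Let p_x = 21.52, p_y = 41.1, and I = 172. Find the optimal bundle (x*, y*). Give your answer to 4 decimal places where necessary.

x* = 0.9251, y* = 3.7005

Here 21.52 + 4·41.1 = 185.92, giving x* = 0.9251 and y* = 3.7005.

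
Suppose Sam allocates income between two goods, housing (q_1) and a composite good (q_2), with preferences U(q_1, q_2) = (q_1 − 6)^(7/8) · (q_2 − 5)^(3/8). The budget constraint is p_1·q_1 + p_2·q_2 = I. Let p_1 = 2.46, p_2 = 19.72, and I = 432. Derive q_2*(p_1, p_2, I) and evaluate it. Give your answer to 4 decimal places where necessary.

After buying the subsistence bundle (6, 5), a share 0.7 of the remaining income goes to q_1: q_1* = 6 + 0.7·(I − 6p_1 − 5p_2)/p_1.
Discretionary income = 432 − 6·2.46 − 5·19.72 = 318.64; q_2* = 5 + 0.3·318.64/19.72 = 9.8475.

q_2* = 9.8475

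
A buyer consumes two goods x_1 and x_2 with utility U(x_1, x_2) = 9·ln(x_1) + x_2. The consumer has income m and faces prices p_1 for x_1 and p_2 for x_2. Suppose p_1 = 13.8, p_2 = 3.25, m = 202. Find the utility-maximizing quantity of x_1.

Set MRS = p_1/p_2: (9/x_1)/1 = p_1/p_2.
So x_1*(p_1,p_2) = 9·p_2/p_1, independent of income; and x_2* = (m − 9·p_2)/p_2.
At the given prices: x_1* = 9·3.25/13.8 = 2.1196.

x_1* = 2.1196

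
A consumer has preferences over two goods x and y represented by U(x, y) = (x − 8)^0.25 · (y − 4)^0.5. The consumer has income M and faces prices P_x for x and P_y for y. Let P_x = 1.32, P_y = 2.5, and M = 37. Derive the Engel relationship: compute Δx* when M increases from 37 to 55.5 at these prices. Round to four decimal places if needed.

Δx* = 4.6717

MRS = (1/2)·(y−4)/(x−8). Tangency with P_x/P_y gives y−4 = 2·(P_x/P_y)·(x−8).
Substituting into the budget: x* = 8 + 1/3·(M − 8·P_x − 4·P_y)/P_x, and y* = 4 + 2/3·(…)/P_y.
Discretionary income = 37 − 8·1.32 − 4·2.5 = 16.44; x* = 8 + 1/3·16.44/1.32 = 12.1515.
At M' = 55.5: x* = 16.8232. Change: 16.8232 − 12.1515 = 4.6717.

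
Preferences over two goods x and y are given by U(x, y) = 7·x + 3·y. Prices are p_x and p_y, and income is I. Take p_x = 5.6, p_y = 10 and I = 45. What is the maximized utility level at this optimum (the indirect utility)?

Linear utility — the consumer picks whichever good has higher MU/price: 7/5.6 = 1.25 vs 3/10 = 0.3.
x gives more utility per dollar, so spend all income on x: x* = I/p_x, y* = 0.
Numerically: x* = 8.0357, y* = 0.
Utility at the optimum: U(8.0357, 0) = 56.25.

V = 56.25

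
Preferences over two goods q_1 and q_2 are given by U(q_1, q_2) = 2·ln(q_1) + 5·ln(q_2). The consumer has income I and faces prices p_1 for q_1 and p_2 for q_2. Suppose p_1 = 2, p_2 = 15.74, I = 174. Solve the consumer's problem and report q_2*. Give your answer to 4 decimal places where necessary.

The MRS is (2/5)·q_2/q_1. Set MRS = p_1/p_2.
So 2·p_2·q_2 = 5·p_1·q_1; combined with the budget, a share 2/7 of income goes to q_1.
Demand: q_1*(p_1,p_2,I) = 2/7·I/p_1 and q_2* = 5/7·I/p_2.
At p_1=2, p_2=15.74, I=174: q_2* = 5/7·174/15.74 = 7.8962.

q_2* = 7.8962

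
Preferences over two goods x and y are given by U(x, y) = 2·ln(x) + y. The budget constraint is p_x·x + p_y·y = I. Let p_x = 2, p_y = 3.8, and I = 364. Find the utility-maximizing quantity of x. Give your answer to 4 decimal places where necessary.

x* = 3.8

Set MRS = p_x/p_y: (2/x)/1 = p_x/p_y.
So x*(p_x,p_y) = 2·p_y/p_x, independent of income; and y* = (I − 2·p_y)/p_y.
At the given prices: x* = 2·3.8/2 = 3.8.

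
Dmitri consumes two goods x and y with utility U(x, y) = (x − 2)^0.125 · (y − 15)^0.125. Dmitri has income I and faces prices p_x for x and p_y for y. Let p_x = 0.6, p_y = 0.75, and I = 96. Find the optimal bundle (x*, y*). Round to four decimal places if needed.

MRS = (y−15)/(x−2). Tangency with p_x/p_y gives y−15 = (p_x/p_y)·(x−2).
After buying the subsistence bundle (2, 15), a share 0.5 of the remaining income goes to x: x* = 2 + 0.5·(I − 2p_x − 15p_y)/p_x.
Discretionary income = 96 − 2·0.6 − 15·0.75 = 83.55; x* = 2 + 0.5·83.55/0.6 = 71.625; y* = 15 + 0.5·83.55/0.75 = 70.7.

x* = 71.625, y* = 70.7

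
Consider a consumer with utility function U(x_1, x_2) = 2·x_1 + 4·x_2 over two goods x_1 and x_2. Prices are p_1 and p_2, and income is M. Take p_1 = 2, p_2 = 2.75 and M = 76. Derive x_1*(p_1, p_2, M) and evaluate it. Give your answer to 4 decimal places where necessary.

Numerically: x_1* = 0, x_2* = 27.6364.

x_1* = 0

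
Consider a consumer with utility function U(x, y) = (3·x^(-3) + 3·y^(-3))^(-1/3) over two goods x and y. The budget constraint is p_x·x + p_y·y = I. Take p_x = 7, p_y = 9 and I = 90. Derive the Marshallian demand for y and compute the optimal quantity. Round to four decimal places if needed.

MRS = MU_x/MU_y = (y/x)^(4). Set equal to p_x/p_y.
Solve for the ratio: y/x = [p_x/p_y]^(0.25).
Substitute y = (y/x)·x into the budget: x* = I/(p_x + p_y·(y/x)).
Numerically y/x = 0.939104, so x* = 90/(7 + 9·0.939104) = 5.8245 and y* = 0.939104·5.8245 = 5.4698.

y* = 5.4698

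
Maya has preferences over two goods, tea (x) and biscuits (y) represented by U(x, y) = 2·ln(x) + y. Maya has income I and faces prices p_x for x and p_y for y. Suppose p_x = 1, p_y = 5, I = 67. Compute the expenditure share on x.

MU_x = 2/x, MU_y = 1. Tangency: 2/x = p_x/p_y.
So x*(p_x,p_y) = 2·p_y/p_x, independent of income; and y* = (I − 2·p_y)/p_y.
At the given prices: x* = 2·5/1 = 10, and y* = 11.4.
Expenditure on x: 1·10 = 10; share = 0.1493.

share on x = 0.1493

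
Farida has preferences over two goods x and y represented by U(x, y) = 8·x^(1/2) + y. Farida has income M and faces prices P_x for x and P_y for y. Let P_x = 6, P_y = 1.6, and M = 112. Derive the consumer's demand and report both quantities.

x* = 1.1378, y* = 65.7333

Thus x* = (4·P_y/P_x)² — independent of M — with the rest of income spent on y.
Plugging in: x* = (4·1.6/6)² = 1.1378, y* = 65.7333.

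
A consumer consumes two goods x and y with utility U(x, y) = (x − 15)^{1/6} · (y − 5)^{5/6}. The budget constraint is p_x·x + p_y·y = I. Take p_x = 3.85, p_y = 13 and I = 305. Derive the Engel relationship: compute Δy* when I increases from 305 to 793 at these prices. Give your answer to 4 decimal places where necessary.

Discretionary income = 305 − 15·3.85 − 5·13 = 182.25; y* = 5 + 5/6·182.25/13 = 16.6827.
At I' = 793: y* = 47.9647. Change: 47.9647 − 16.6827 = 31.2821.

Δy* = 31.2821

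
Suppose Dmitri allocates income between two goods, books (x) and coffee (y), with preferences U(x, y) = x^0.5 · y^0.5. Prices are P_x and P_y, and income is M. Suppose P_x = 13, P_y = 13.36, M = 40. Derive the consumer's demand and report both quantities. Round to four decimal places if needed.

x* = 1.5385, y* = 1.497

Demand: x*(P_x,P_y,M) = 0.5·M/P_x and y* = 0.5·M/P_y.
At P_x=13, P_y=13.36, M=40: x* = 0.5·40/13 = 1.5385, y* = 1.497.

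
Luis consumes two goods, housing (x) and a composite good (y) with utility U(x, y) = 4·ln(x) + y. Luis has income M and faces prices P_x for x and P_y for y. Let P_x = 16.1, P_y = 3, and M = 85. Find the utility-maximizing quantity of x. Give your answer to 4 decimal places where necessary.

x* = 0.7453

So x*(P_x,P_y) = 4·P_y/P_x, independent of income; and y* = (M − 4·P_y)/P_y.
At the given prices: x* = 4·3/16.1 = 0.7453.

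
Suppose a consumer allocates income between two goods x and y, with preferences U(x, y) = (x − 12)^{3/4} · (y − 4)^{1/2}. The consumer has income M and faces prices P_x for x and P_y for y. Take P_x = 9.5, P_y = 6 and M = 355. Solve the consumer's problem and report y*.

After buying the subsistence bundle (12, 4), a share 0.6 of the remaining income goes to x: x* = 12 + 0.6·(M − 12P_x − 4P_y)/P_x.
Discretionary income = 355 − 12·9.5 − 4·6 = 217; y* = 4 + 0.4·217/6 = 18.4667.

y* = 18.4667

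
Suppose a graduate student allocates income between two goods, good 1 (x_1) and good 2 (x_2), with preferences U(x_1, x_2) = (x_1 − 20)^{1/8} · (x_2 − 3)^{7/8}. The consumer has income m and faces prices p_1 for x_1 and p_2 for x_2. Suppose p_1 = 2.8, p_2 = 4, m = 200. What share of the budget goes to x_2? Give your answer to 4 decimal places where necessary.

share on x_2 = 0.6375

This is Cobb-Douglas in (x_1−20, x_2−3): tangency gives 0.125·p_2·(x_2−3) = 0.875·p_1·(x_1−20).
After buying the subsistence bundle (20, 3), a share 0.125 of the remaining income goes to x_1: x_1* = 20 + 0.125·(m − 20p_1 − 3p_2)/p_1.
Discretionary income = 200 − 20·2.8 − 3·4 = 132; x_1* = 20 + 0.125·132/2.8 = 25.8929; x_2* = 3 + 0.875·132/4 = 31.875.
Expenditure on x_2: 4·31.875 = 127.5; share = 0.6375.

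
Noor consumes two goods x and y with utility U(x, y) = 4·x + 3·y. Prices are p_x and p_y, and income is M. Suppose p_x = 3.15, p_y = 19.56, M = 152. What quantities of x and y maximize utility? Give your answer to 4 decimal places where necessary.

x* = 48.254, y* = 0

Perfect substitutes: compare marginal utility per dollar. 4/p_x vs 3/p_y → 1.2698 vs 0.1534.
x gives more utility per dollar, so spend all income on x: x* = M/p_x, y* = 0.
Numerically: x* = 48.254, y* = 0.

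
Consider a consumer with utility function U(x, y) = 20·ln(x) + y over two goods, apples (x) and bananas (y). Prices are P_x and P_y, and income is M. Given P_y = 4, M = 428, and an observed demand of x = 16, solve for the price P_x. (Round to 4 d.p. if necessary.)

Set MRS = P_x/P_y: (20/x)/1 = P_x/P_y.
So x*(P_x,P_y) = 20·P_y/P_x, independent of income; and y* = (M − 20·P_y)/P_y.
Set x* = 16 in the demand function and solve for P_x: P_x = 5.

P_x = 5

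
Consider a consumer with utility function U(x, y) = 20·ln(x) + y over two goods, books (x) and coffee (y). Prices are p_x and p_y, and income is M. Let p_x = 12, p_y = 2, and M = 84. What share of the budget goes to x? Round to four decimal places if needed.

share on x = 0.4762

So x*(p_x,p_y) = 20·p_y/p_x, independent of income; and y* = (M − 20·p_y)/p_y.
At the given prices: x* = 20·2/12 = 3.3333, and y* = 22.
Expenditure on x: 12·3.3333 = 40; share = 0.4762.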